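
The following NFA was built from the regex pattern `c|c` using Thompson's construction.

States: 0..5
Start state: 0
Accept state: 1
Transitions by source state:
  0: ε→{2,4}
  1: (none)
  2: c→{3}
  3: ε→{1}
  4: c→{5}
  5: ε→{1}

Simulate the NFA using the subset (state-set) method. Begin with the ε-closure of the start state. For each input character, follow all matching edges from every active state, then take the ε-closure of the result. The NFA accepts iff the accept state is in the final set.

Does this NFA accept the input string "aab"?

S₀ = ε-closure({0}) = {0,2,4}
'a' @ 1: {}  — no active states
rest 'ab' ignored (set empty)
after full input: {}  (accept=1 not in)

Answer: REJECT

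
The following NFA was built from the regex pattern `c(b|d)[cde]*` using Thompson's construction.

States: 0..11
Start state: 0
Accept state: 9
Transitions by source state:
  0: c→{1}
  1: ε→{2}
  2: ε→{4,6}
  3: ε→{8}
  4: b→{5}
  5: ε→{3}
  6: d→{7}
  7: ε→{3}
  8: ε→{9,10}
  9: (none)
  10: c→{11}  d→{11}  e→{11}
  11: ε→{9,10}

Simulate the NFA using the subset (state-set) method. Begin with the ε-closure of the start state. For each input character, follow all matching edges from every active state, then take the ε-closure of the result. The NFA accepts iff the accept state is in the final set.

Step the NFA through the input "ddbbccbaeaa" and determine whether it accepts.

S₀ = ε-closure({0}) = {0}
'd' @ 1: {}  — state set empty
rest 'dbbccbaeaa' ignored (set empty)
after full input: {}  (accept=9 not in)

Answer: REJECT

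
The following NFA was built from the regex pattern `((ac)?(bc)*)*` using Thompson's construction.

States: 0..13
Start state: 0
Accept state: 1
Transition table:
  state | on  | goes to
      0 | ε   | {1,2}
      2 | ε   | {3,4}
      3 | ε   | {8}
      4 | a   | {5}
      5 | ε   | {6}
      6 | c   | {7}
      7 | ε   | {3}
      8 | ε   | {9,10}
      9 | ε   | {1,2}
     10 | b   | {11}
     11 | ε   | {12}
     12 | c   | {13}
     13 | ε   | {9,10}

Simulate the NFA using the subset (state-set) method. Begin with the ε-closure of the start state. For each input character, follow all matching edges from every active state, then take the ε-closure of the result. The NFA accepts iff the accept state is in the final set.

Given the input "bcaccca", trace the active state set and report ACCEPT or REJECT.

Answer: REJECT

Trace:
initial (ε-close {0}): {0,1,2,3,4,8,9,10}
'b' @ 1: {11,12}
'c' @ 2: {1,2,3,4,8,9,10,13}  (accept∈set)
'a' @ 3: {5,6}
'c' @ 4: {1,2,3,4,7,8,9,10}  (accept∈set)
'c' @ 5: {}  — state set empty
rest 'ca' ignored (set empty)
end set {} — state 1 not in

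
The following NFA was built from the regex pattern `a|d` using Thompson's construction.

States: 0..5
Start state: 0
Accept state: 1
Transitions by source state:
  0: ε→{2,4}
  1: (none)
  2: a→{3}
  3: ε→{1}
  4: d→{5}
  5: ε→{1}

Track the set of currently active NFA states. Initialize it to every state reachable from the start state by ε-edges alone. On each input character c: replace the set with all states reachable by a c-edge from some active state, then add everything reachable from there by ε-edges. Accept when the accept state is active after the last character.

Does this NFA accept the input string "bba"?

initial (ε-close {0}): {0,2,4}
'b' @ 1: {}  — state set empty
rest 'ba' ignored (set empty)
end set {} — state 1 not in

Answer: REJECT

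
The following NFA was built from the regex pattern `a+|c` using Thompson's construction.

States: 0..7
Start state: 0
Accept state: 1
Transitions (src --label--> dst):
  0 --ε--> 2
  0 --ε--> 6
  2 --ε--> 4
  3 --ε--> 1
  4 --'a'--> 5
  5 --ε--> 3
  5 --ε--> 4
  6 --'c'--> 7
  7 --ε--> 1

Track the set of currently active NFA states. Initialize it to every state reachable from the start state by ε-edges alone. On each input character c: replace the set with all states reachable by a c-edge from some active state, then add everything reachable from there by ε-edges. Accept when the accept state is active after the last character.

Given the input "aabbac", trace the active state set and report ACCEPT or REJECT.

start: ε-closure({0}) = {0,2,4,6}
'a' @ 1: {1,3,4,5}  (accept∈set)
'a' @ 2: {1,3,4,5}  (accept∈set)
'b' @ 3: {}  — no active states
rest 'bac' ignored (set empty)
final: {}; accept 1 not in set

Answer: REJECT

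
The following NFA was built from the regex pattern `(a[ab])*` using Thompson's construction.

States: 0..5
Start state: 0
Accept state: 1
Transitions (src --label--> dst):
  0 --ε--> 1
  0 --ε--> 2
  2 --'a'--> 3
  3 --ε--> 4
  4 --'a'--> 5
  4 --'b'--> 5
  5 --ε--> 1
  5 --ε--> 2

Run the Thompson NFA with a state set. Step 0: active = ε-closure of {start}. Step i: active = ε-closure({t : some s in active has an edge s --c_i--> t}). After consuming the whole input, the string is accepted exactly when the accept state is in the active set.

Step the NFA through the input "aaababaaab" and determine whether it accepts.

Answer: ACCEPT

Derivation:
S₀ = ε-closure({0}) = {0,1,2}
'a' @ 1: {3,4}
'a' @ 2: {1,2,5}  ✓accept
'a' @ 3: {3,4}
'b' @ 4: {1,2,5}  ✓accept
'a' @ 5: {3,4}
'b' @ 6: {1,2,5}  ✓accept
'a' @ 7: {3,4}
'a' @ 8: {1,2,5}  ✓accept
'a' @ 9: {3,4}
'b' @ 10: {1,2,5}  ✓accept
after full input: {1,2,5}  (accept=1 in)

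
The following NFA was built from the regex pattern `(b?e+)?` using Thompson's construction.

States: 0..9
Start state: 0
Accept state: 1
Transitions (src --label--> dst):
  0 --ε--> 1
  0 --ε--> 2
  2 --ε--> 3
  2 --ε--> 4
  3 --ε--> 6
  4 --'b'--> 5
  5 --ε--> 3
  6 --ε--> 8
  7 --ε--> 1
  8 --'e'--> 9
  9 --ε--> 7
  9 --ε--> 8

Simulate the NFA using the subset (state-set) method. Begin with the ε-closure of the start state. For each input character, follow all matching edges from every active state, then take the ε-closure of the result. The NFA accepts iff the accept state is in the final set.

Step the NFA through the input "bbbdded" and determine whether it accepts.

S₀ = ε-closure({0}) = {0,1,2,3,4,6,8}
'b' @ 1: {3,5,6,8}
'b' @ 2: {}  — dead — no transitions
rest 'bdded' ignored (set empty)
final: {}; accept 1 not in set

Answer: REJECT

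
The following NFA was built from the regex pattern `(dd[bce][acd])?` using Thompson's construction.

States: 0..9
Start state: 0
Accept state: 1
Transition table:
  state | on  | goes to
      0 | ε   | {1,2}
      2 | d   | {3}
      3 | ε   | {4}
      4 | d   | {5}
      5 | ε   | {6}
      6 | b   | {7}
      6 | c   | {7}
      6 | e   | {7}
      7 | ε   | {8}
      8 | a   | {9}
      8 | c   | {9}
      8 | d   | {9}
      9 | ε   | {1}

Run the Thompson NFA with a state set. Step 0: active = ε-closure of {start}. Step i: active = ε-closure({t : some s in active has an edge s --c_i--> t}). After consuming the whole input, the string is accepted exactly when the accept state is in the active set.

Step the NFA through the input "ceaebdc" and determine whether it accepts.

Answer: REJECT

Trace:
start: ε-closure({0}) = {0,1,2}
'c' @ 1: {}  — state set empty
rest 'eaebdc' ignored (set empty)
final: {}; accept 1 not in set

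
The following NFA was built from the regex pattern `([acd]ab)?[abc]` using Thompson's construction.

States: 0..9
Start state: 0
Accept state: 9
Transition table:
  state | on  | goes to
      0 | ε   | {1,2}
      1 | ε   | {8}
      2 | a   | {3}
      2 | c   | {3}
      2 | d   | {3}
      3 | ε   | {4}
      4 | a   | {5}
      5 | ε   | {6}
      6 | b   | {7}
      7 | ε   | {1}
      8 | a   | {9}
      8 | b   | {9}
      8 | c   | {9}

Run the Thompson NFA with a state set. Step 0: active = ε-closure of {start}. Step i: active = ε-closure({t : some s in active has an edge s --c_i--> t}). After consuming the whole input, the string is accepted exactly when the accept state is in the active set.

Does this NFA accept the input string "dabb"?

start: ε-closure({0}) = {0,1,2,8}
'd' @ 1: {3,4}
'a' @ 2: {5,6}
'b' @ 3: {1,7,8}
'b' @ 4: {9}  ✓accept
after full input: {9}  (accept=9 in)

Answer: ACCEPT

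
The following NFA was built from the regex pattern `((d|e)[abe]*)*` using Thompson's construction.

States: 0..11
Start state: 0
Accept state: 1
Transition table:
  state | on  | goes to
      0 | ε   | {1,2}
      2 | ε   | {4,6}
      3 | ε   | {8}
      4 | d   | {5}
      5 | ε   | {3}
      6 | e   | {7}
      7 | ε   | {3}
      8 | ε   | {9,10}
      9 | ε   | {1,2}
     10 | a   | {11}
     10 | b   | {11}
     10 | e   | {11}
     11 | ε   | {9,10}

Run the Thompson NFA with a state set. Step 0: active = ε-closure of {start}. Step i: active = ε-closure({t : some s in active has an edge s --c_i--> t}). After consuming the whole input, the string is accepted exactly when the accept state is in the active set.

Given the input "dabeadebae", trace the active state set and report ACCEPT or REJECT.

Answer: ACCEPT

Derivation:
initial (ε-close {0}): {0,1,2,4,6}
'd' @ 1: {1,2,3,4,5,6,8,9,10}  [accepting]
'a' @ 2: {1,2,4,6,9,10,11}  [accepting]
'b' @ 3: {1,2,4,6,9,10,11}  [accepting]
'e' @ 4: {1,2,3,4,6,7,8,9,10,11}  [accepting]
'a' @ 5: {1,2,4,6,9,10,11}  [accepting]
'd' @ 6: {1,2,3,4,5,6,8,9,10}  [accepting]
'e' @ 7: {1,2,3,4,6,7,8,9,10,11}  [accepting]
'b' @ 8: {1,2,4,6,9,10,11}  [accepting]
'a' @ 9: {1,2,4,6,9,10,11}  [accepting]
'e' @ 10: {1,2,3,4,6,7,8,9,10,11}  [accepting]
after full input: {1,2,3,4,6,7,8,9,10,11}  (accept=1 in)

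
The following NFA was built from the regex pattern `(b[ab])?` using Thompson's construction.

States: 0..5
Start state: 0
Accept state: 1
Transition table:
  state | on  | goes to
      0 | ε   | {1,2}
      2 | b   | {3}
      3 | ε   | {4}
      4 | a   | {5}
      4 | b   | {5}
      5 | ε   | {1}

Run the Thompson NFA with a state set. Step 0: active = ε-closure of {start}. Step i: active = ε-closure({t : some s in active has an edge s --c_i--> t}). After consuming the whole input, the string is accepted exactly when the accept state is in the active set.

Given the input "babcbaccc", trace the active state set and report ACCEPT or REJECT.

Answer: REJECT

Steps:
initial (ε-close {0}): {0,1,2}
'b' @ 1: {3,4}
'a' @ 2: {1,5}  (accept∈set)
'b' @ 3: {}  — dead — no transitions
rest 'cbaccc' ignored (set empty)
after full input: {}  (accept=1 not in)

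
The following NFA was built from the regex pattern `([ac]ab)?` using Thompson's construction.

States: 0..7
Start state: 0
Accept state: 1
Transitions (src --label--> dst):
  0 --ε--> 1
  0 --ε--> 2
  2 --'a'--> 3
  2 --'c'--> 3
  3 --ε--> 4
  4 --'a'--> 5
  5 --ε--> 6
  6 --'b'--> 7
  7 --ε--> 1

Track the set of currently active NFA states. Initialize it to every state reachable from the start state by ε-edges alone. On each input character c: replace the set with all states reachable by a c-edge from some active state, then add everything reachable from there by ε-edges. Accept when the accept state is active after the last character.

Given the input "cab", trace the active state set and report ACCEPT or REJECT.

Answer: ACCEPT

Derivation:
initial (ε-close {0}): {0,1,2}
'c' @ 1: {3,4}
'a' @ 2: {5,6}
'b' @ 3: {1,7}  [accepting]
after full input: {1,7}  (accept=1 in)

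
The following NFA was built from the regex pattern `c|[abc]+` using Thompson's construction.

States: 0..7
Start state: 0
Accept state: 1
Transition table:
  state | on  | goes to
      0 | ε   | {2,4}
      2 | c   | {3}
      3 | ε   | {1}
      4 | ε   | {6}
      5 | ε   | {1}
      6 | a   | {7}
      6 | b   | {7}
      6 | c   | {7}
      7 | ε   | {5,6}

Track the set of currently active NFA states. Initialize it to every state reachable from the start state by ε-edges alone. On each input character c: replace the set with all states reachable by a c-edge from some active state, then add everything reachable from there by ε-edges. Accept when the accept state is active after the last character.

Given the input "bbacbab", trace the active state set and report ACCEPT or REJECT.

Answer: ACCEPT

Trace:
initial (ε-close {0}): {0,2,4,6}
'b' @ 1: {1,5,6,7}  ✓accept
'b' @ 2: {1,5,6,7}  ✓accept
'a' @ 3: {1,5,6,7}  ✓accept
'c' @ 4: {1,5,6,7}  ✓accept
'b' @ 5: {1,5,6,7}  ✓accept
'a' @ 6: {1,5,6,7}  ✓accept
'b' @ 7: {1,5,6,7}  ✓accept
after full input: {1,5,6,7}  (accept=1 in)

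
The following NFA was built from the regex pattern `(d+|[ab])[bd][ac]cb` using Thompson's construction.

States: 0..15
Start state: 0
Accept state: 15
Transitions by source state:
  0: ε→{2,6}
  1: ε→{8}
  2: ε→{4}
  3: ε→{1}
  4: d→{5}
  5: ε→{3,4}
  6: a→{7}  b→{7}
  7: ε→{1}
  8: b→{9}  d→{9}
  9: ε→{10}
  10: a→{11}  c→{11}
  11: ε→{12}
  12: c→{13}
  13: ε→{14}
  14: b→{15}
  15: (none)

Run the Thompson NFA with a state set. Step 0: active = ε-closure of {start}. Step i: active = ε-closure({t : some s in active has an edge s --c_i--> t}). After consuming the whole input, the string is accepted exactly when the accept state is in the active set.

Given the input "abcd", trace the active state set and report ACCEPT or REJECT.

start: ε-closure({0}) = {0,2,4,6}
'a' @ 1: {1,7,8}
'b' @ 2: {9,10}
'c' @ 3: {11,12}
'd' @ 4: {}  — no active states
after full input: {}  (accept=15 not in)

Answer: REJECT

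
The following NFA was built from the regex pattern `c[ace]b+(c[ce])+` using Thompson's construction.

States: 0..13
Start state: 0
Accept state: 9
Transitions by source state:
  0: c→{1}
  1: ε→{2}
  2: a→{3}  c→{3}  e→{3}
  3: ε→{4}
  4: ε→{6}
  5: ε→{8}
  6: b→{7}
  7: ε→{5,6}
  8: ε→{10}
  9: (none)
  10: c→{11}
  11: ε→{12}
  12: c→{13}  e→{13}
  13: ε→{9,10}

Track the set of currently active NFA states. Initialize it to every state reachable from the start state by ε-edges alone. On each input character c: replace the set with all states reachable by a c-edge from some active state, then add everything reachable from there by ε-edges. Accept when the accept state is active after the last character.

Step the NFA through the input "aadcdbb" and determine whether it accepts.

initial (ε-close {0}): {0}
'a' @ 1: {}  — dead — no transitions
rest 'adcdbb' ignored (set empty)
final: {}; accept 9 not in set

Answer: REJECT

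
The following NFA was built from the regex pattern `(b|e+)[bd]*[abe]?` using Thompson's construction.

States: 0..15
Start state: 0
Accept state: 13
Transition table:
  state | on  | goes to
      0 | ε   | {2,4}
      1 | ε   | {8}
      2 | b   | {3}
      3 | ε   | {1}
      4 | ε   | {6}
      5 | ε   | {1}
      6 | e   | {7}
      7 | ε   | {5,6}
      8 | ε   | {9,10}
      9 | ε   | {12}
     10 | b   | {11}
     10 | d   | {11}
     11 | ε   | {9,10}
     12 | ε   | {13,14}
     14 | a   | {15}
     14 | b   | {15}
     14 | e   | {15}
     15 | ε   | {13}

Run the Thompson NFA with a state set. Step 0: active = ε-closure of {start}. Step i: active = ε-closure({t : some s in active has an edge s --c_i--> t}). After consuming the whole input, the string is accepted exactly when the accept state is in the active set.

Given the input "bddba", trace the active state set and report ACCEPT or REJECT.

start: ε-closure({0}) = {0,2,4,6}
'b' @ 1: {1,3,8,9,10,12,13,14}  [accepting]
'd' @ 2: {9,10,11,12,13,14}  [accepting]
'd' @ 3: {9,10,11,12,13,14}  [accepting]
'b' @ 4: {9,10,11,12,13,14,15}  [accepting]
'a' @ 5: {13,15}  [accepting]
after full input: {13,15}  (accept=13 in)

Answer: ACCEPT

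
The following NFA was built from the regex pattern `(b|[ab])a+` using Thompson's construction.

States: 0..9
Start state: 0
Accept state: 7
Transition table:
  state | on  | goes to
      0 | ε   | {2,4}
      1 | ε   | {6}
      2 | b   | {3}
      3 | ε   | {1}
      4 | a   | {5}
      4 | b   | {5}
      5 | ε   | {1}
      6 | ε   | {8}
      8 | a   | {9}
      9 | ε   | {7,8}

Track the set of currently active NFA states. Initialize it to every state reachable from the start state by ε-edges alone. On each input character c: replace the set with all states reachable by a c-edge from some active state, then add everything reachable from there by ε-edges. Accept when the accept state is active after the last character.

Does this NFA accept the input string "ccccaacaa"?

Answer: REJECT

Trace:
start: ε-closure({0}) = {0,2,4}
'c' @ 1: {}  — state set empty
rest 'cccaacaa' ignored (set empty)
end set {} — state 7 not in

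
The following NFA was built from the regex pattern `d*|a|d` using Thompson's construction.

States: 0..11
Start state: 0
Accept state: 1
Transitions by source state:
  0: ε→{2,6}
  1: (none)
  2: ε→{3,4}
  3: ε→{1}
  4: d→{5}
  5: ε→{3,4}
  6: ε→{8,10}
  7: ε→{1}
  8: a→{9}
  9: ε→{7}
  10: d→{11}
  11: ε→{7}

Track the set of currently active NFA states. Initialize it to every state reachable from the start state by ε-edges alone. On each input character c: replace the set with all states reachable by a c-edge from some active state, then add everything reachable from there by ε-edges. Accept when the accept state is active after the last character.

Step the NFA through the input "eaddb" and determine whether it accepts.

S₀ = ε-closure({0}) = {0,1,2,3,4,6,8,10}
'e' @ 1: {}  — dead — no transitions
rest 'addb' ignored (set empty)
end set {} — state 1 not in

Answer: REJECT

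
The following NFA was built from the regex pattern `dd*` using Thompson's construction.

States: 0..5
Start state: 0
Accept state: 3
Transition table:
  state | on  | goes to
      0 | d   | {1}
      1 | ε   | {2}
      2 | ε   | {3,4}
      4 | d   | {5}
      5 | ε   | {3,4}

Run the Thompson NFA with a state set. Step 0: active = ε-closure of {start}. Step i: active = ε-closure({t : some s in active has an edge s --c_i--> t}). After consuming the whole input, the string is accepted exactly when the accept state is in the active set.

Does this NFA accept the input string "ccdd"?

S₀ = ε-closure({0}) = {0}
'c' @ 1: {}  — state set empty
rest 'cdd' ignored (set empty)
after full input: {}  (accept=3 not in)

Answer: REJECT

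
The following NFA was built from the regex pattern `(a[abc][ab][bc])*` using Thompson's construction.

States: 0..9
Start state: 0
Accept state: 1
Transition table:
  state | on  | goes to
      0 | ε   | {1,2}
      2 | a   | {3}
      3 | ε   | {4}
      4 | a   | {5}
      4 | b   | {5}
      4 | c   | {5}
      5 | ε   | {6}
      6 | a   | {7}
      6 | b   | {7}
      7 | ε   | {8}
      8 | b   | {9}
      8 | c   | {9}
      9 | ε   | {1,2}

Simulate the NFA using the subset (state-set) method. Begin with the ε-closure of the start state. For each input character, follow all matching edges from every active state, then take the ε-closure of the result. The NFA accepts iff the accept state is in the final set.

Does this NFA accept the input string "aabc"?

start: ε-closure({0}) = {0,1,2}
'a' @ 1: {3,4}
'a' @ 2: {5,6}
'b' @ 3: {7,8}
'c' @ 4: {1,2,9}  [accepting]
final: {1,2,9}; accept 1 in set

Answer: ACCEPT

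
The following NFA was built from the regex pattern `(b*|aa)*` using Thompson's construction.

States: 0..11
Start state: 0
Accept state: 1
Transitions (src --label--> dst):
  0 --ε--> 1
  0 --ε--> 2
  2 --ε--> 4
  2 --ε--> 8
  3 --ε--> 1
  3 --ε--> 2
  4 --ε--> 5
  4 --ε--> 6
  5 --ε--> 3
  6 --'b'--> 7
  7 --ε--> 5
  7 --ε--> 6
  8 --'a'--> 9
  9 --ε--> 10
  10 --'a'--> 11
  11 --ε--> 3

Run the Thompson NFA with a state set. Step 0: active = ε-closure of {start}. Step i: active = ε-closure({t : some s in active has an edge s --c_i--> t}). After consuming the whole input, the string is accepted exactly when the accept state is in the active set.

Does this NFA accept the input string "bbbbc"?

initial (ε-close {0}): {0,1,2,3,4,5,6,8}
'b' @ 1: {1,2,3,4,5,6,7,8}  [accepting]
'b' @ 2: {1,2,3,4,5,6,7,8}  [accepting]
'b' @ 3: {1,2,3,4,5,6,7,8}  [accepting]
'b' @ 4: {1,2,3,4,5,6,7,8}  [accepting]
'c' @ 5: {}  — no active states
end set {} — state 1 not in

Answer: REJECT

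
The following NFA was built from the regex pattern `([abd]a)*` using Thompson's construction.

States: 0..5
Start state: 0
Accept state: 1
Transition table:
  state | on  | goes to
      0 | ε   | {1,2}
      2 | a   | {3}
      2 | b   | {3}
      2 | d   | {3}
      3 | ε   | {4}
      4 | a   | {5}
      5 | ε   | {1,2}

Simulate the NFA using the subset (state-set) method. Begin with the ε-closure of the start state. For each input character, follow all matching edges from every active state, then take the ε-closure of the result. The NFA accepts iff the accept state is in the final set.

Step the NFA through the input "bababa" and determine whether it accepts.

initial (ε-close {0}): {0,1,2}
'b' @ 1: {3,4}
'a' @ 2: {1,2,5}  [accepting]
'b' @ 3: {3,4}
'a' @ 4: {1,2,5}  [accepting]
'b' @ 5: {3,4}
'a' @ 6: {1,2,5}  [accepting]
final: {1,2,5}; accept 1 in set

Answer: ACCEPT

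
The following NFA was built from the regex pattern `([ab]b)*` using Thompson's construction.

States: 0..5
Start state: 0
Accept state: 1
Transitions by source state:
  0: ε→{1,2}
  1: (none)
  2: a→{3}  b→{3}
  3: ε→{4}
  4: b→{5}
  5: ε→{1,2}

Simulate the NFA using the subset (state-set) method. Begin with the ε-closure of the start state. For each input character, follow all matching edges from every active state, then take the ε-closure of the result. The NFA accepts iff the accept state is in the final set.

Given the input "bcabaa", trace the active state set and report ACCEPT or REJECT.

Answer: REJECT

Derivation:
initial (ε-close {0}): {0,1,2}
'b' @ 1: {3,4}
'c' @ 2: {}  — dead — no transitions
rest 'abaa' ignored (set empty)
after full input: {}  (accept=1 not in)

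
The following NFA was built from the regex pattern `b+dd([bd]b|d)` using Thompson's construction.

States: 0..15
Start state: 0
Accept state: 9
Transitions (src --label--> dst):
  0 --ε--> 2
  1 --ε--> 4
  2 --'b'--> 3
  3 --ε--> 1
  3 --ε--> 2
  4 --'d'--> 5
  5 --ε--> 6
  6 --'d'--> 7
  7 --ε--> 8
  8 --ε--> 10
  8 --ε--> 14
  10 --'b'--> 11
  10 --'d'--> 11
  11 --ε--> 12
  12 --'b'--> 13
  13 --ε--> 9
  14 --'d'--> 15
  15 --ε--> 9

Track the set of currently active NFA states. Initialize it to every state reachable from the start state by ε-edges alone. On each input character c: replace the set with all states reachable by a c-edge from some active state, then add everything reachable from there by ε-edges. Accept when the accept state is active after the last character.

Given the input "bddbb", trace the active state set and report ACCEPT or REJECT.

start: ε-closure({0}) = {0,2}
'b' @ 1: {1,2,3,4}
'd' @ 2: {5,6}
'd' @ 3: {7,8,10,14}
'b' @ 4: {11,12}
'b' @ 5: {9,13}  [accepting]
end set {9,13} — state 9 in

Answer: ACCEPT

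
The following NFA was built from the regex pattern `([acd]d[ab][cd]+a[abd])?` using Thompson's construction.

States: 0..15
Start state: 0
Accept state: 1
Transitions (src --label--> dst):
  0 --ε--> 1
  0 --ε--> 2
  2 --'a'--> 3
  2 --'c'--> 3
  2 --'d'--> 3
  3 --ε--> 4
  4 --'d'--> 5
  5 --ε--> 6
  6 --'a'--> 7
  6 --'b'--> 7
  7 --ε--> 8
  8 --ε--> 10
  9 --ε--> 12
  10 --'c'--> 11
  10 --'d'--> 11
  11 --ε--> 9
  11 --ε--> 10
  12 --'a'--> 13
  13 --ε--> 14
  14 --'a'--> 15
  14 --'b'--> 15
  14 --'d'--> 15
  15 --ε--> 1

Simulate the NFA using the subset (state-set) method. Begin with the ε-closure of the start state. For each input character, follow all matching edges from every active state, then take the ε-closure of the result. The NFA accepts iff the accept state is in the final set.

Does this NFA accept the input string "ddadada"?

Answer: REJECT

Steps:
initial (ε-close {0}): {0,1,2}
'd' @ 1: {3,4}
'd' @ 2: {5,6}
'a' @ 3: {7,8,10}
'd' @ 4: {9,10,11,12}
'a' @ 5: {13,14}
'd' @ 6: {1,15}  (accept∈set)
'a' @ 7: {}  — dead — no transitions
after full input: {}  (accept=1 not in)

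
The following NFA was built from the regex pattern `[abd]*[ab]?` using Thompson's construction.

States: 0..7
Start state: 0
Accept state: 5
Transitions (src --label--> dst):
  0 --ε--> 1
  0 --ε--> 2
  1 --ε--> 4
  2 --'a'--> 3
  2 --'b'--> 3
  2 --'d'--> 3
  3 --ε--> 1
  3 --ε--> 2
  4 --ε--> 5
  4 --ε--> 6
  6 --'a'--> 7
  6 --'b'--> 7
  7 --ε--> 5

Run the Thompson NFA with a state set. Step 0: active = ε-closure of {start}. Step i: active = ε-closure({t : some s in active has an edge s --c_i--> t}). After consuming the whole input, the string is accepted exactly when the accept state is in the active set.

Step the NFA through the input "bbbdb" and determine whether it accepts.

Answer: ACCEPT

Steps:
initial (ε-close {0}): {0,1,2,4,5,6}
'b' @ 1: {1,2,3,4,5,6,7}  ✓accept
'b' @ 2: {1,2,3,4,5,6,7}  ✓accept
'b' @ 3: {1,2,3,4,5,6,7}  ✓accept
'd' @ 4: {1,2,3,4,5,6}  ✓accept
'b' @ 5: {1,2,3,4,5,6,7}  ✓accept
end set {1,2,3,4,5,6,7} — state 5 in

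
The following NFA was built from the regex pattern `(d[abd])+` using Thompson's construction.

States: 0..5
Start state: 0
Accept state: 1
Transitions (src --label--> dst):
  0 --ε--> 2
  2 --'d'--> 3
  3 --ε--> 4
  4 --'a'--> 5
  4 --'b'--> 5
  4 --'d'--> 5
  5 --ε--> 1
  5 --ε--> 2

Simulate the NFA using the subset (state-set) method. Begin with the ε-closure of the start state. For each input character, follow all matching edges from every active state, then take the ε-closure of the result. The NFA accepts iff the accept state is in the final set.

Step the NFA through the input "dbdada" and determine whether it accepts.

S₀ = ε-closure({0}) = {0,2}
'd' @ 1: {3,4}
'b' @ 2: {1,2,5}  (accept∈set)
'd' @ 3: {3,4}
'a' @ 4: {1,2,5}  (accept∈set)
'd' @ 5: {3,4}
'a' @ 6: {1,2,5}  (accept∈set)
end set {1,2,5} — state 1 in

Answer: ACCEPT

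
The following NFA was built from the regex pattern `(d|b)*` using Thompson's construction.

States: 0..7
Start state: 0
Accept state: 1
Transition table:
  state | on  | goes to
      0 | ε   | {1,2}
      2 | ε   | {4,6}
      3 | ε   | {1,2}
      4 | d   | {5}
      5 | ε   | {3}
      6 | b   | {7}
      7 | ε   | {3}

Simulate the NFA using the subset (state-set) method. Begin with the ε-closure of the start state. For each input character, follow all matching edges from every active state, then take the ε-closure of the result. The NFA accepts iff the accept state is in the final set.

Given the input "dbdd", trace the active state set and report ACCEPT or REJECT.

initial (ε-close {0}): {0,1,2,4,6}
'd' @ 1: {1,2,3,4,5,6}  ✓accept
'b' @ 2: {1,2,3,4,6,7}  ✓accept
'd' @ 3: {1,2,3,4,5,6}  ✓accept
'd' @ 4: {1,2,3,4,5,6}  ✓accept
final: {1,2,3,4,5,6}; accept 1 in set

Answer: ACCEPT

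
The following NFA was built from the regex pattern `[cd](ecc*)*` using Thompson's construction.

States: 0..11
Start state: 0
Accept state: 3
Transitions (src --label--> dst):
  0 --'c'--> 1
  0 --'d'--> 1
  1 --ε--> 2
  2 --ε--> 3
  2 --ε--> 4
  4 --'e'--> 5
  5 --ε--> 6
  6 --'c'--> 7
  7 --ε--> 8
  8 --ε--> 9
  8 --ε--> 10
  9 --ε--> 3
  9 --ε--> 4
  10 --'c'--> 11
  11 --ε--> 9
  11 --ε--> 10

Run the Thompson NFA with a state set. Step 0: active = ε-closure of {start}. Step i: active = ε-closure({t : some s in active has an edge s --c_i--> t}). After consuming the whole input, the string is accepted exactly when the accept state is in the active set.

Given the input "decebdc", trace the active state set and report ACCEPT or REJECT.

Answer: REJECT

Steps:
initial (ε-close {0}): {0}
'd' @ 1: {1,2,3,4}  [accepting]
'e' @ 2: {5,6}
'c' @ 3: {3,4,7,8,9,10}  [accepting]
'e' @ 4: {5,6}
'b' @ 5: {}  — state set empty
rest 'dc' ignored (set empty)
final: {}; accept 3 not in set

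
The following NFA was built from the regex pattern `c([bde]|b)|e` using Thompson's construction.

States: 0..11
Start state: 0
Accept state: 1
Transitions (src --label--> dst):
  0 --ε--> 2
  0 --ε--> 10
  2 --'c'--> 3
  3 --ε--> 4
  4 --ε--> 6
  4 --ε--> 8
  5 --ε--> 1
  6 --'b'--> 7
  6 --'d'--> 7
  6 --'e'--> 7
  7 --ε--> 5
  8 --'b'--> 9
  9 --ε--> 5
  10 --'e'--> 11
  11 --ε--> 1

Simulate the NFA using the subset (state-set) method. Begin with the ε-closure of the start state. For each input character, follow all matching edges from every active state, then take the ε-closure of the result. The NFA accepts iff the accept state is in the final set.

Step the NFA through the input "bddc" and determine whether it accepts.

Answer: REJECT

Steps:
start: ε-closure({0}) = {0,2,10}
'b' @ 1: {}  — no active states
rest 'ddc' ignored (set empty)
end set {} — state 1 not in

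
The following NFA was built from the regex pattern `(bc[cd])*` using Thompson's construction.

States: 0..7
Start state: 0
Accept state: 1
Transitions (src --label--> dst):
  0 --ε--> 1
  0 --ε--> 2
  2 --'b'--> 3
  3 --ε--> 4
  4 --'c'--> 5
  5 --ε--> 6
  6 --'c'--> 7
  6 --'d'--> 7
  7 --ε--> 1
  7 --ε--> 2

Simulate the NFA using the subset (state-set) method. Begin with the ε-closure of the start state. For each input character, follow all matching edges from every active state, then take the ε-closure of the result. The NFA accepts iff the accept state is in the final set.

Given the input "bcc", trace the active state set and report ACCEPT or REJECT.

Answer: ACCEPT

Trace:
initial (ε-close {0}): {0,1,2}
'b' @ 1: {3,4}
'c' @ 2: {5,6}
'c' @ 3: {1,2,7}  ✓accept
final: {1,2,7}; accept 1 in set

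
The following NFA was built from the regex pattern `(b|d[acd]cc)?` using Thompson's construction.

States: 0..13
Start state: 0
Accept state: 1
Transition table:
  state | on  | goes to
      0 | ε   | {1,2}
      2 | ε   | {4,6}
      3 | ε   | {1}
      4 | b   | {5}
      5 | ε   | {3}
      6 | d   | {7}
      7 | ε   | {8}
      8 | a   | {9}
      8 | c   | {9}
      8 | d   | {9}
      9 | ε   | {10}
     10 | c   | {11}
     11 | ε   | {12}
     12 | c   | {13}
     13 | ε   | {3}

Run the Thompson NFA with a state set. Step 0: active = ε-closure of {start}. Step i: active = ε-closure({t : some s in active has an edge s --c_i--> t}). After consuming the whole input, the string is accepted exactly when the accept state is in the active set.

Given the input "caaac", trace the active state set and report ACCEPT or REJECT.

initial (ε-close {0}): {0,1,2,4,6}
'c' @ 1: {}  — state set empty
rest 'aaac' ignored (set empty)
end set {} — state 1 not in

Answer: REJECT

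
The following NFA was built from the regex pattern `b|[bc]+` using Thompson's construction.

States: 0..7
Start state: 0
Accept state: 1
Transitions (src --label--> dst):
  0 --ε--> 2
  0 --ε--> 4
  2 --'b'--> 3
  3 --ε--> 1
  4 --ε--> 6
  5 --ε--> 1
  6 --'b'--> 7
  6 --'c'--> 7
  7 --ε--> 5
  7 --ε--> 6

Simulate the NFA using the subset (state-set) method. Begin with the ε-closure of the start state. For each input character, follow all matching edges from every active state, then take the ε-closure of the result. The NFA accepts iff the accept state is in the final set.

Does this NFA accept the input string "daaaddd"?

Answer: REJECT

Steps:
initial (ε-close {0}): {0,2,4,6}
'd' @ 1: {}  — dead — no transitions
rest 'aaaddd' ignored (set empty)
end set {} — state 1 not in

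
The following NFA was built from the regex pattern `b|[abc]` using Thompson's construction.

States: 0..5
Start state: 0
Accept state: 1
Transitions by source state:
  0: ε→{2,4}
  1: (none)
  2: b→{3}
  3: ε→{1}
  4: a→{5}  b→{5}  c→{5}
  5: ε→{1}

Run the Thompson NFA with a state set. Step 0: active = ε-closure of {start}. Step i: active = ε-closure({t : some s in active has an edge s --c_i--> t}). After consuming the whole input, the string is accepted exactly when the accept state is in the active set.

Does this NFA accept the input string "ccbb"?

start: ε-closure({0}) = {0,2,4}
'c' @ 1: {1,5}  (accept∈set)
'c' @ 2: {}  — no active states
rest 'bb' ignored (set empty)
after full input: {}  (accept=1 not in)

Answer: REJECT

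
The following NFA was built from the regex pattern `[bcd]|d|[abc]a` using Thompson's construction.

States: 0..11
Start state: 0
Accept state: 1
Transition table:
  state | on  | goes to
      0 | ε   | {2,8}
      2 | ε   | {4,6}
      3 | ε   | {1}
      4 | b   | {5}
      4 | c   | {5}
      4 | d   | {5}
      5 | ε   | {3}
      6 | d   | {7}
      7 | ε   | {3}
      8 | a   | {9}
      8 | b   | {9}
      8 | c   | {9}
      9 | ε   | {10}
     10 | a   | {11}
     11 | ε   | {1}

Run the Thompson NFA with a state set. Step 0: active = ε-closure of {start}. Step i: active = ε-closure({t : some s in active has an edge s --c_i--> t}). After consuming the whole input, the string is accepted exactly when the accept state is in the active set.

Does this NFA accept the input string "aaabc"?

Answer: REJECT

Trace:
start: ε-closure({0}) = {0,2,4,6,8}
'a' @ 1: {9,10}
'a' @ 2: {1,11}  (accept∈set)
'a' @ 3: {}  — state set empty
rest 'bc' ignored (set empty)
end set {} — state 1 not in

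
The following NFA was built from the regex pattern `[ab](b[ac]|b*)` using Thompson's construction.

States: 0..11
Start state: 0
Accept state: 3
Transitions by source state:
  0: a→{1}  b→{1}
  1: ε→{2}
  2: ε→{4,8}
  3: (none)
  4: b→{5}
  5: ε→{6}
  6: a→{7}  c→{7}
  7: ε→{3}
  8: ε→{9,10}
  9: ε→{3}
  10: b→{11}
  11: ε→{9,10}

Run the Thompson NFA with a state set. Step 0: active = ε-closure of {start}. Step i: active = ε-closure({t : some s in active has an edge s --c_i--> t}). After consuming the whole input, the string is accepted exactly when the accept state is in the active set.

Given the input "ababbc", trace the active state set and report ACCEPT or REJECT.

initial (ε-close {0}): {0}
'a' @ 1: {1,2,3,4,8,9,10}  (accept∈set)
'b' @ 2: {3,5,6,9,10,11}  (accept∈set)
'a' @ 3: {3,7}  (accept∈set)
'b' @ 4: {}  — state set empty
rest 'bc' ignored (set empty)
end set {} — state 3 not in

Answer: REJECT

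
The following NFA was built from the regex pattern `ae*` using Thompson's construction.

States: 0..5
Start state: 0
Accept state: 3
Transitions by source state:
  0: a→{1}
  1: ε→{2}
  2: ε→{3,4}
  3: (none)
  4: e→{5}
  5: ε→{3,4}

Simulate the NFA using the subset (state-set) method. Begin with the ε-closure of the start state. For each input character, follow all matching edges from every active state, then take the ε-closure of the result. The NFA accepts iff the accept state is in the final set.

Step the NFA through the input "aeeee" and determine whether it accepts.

Answer: ACCEPT

Trace:
start: ε-closure({0}) = {0}
'a' @ 1: {1,2,3,4}  (accept∈set)
'e' @ 2: {3,4,5}  (accept∈set)
'e' @ 3: {3,4,5}  (accept∈set)
'e' @ 4: {3,4,5}  (accept∈set)
'e' @ 5: {3,4,5}  (accept∈set)
end set {3,4,5} — state 3 in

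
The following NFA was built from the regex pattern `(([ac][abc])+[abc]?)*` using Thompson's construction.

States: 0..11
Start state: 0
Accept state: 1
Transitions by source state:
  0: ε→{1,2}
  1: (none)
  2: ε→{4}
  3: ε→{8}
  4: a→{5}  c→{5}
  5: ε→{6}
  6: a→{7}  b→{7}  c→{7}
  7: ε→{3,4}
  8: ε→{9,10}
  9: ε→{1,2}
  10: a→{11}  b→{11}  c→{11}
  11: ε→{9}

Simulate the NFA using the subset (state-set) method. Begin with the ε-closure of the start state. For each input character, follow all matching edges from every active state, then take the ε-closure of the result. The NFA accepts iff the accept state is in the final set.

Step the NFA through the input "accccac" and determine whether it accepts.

Answer: ACCEPT

Trace:
S₀ = ε-closure({0}) = {0,1,2,4}
'a' @ 1: {5,6}
'c' @ 2: {1,2,3,4,7,8,9,10}  ✓accept
'c' @ 3: {1,2,4,5,6,9,11}  ✓accept
'c' @ 4: {1,2,3,4,5,6,7,8,9,10}  ✓accept
'c' @ 5: {1,2,3,4,5,6,7,8,9,10,11}  ✓accept
'a' @ 6: {1,2,3,4,5,6,7,8,9,10,11}  ✓accept
'c' @ 7: {1,2,3,4,5,6,7,8,9,10,11}  ✓accept
after full input: {1,2,3,4,5,6,7,8,9,10,11}  (accept=1 in)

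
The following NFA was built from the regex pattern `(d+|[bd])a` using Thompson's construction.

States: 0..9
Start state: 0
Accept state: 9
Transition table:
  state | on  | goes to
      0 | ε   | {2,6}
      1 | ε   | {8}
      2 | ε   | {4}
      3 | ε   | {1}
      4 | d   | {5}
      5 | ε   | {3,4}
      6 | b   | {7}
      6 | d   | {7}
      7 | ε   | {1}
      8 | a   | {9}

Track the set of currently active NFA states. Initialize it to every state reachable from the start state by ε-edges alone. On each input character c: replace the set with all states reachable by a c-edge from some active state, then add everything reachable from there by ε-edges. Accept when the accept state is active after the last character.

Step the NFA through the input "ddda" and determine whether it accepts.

start: ε-closure({0}) = {0,2,4,6}
'd' @ 1: {1,3,4,5,7,8}
'd' @ 2: {1,3,4,5,8}
'd' @ 3: {1,3,4,5,8}
'a' @ 4: {9}  (accept∈set)
end set {9} — state 9 in

Answer: ACCEPT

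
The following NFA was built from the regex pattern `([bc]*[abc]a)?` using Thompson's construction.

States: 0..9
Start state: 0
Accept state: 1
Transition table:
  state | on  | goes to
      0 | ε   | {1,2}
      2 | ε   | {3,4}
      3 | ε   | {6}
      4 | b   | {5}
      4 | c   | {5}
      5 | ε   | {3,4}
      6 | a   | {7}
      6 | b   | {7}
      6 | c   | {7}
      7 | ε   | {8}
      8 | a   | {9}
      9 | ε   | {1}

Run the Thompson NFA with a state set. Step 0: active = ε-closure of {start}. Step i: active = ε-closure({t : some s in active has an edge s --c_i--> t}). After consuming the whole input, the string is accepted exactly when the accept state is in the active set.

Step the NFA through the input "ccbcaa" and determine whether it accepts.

initial (ε-close {0}): {0,1,2,3,4,6}
'c' @ 1: {3,4,5,6,7,8}
'c' @ 2: {3,4,5,6,7,8}
'b' @ 3: {3,4,5,6,7,8}
'c' @ 4: {3,4,5,6,7,8}
'a' @ 5: {1,7,8,9}  [accepting]
'a' @ 6: {1,9}  [accepting]
after full input: {1,9}  (accept=1 in)

Answer: ACCEPT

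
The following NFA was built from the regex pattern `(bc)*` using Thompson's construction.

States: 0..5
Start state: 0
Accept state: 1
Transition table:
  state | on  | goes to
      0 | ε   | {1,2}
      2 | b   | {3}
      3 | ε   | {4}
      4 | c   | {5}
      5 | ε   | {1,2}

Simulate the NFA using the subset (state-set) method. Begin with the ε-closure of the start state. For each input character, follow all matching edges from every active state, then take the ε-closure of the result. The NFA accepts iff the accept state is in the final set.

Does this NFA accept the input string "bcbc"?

S₀ = ε-closure({0}) = {0,1,2}
'b' @ 1: {3,4}
'c' @ 2: {1,2,5}  ✓accept
'b' @ 3: {3,4}
'c' @ 4: {1,2,5}  ✓accept
after full input: {1,2,5}  (accept=1 in)

Answer: ACCEPT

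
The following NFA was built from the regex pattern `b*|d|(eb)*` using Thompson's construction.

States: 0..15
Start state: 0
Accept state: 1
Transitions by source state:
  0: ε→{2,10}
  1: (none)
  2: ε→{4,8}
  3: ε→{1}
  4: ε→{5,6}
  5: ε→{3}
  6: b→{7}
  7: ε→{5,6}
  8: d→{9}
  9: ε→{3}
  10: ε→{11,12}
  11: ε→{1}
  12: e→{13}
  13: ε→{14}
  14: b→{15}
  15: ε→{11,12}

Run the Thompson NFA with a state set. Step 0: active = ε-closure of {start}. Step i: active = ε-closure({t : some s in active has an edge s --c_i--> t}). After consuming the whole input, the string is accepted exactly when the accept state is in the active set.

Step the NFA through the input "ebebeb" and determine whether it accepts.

S₀ = ε-closure({0}) = {0,1,2,3,4,5,6,8,10,11,12}
'e' @ 1: {13,14}
'b' @ 2: {1,11,12,15}  ✓accept
'e' @ 3: {13,14}
'b' @ 4: {1,11,12,15}  ✓accept
'e' @ 5: {13,14}
'b' @ 6: {1,11,12,15}  ✓accept
final: {1,11,12,15}; accept 1 in set

Answer: ACCEPT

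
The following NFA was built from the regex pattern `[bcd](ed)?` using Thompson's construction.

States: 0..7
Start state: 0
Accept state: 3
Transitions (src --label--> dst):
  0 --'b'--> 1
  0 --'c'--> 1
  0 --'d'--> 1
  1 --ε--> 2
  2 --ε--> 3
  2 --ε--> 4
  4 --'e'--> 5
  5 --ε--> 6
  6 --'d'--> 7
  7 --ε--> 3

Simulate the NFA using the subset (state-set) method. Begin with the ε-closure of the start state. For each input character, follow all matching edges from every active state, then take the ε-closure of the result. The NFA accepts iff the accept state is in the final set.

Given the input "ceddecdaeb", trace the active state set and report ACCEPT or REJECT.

Answer: REJECT

Derivation:
S₀ = ε-closure({0}) = {0}
'c' @ 1: {1,2,3,4}  ✓accept
'e' @ 2: {5,6}
'd' @ 3: {3,7}  ✓accept
'd' @ 4: {}  — state set empty
rest 'ecdaeb' ignored (set empty)
final: {}; accept 3 not in set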